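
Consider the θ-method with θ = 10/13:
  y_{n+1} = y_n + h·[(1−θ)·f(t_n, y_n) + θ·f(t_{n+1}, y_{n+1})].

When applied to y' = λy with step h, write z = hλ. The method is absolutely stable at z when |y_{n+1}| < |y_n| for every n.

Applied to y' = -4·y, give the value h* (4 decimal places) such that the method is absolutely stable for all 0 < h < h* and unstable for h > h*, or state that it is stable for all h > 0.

(−∞, 0) — no finite endpoint. Any h>0 works for λ=-4.

Test eqn y'=λy, z=hλ:
  y_{n+1} = y_n + z·[3/13·y_n + 10/13·y_{n+1}] ⇒ (1 − 10/13z)y_{n+1} = (1 + 3/13z)y_n
  so R(z) = (1 + 3/13z)/(1 − 10/13z).

Find x<0 with |R(x)|<1.
x=-0.99: |R|=0.4380
x=-2: |R|=0.2121
x=-10: |R|=0.1504
x=-100: |R|=0.2833
θ=10/13≥1/2 ⇒ |1+3/13x|<|1−10/13x| ∀x<0 ⇒ interval (−∞,0).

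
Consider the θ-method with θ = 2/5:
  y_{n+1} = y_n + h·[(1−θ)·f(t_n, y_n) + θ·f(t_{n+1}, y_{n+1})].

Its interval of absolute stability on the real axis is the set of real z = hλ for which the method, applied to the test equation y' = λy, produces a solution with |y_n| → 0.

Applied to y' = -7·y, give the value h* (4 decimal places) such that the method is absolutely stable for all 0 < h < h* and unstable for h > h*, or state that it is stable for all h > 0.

(-10.0000,0); λ=-7 ⇒ h* = (10)/7 = 1.4286.

Set f=λy, z=hλ:
  y_{n+1} = y_n + z·[3/5·y_n + 2/5·y_{n+1}] ⇒ (1 − 2/5z)y_{n+1} = (1 + 3/5z)y_n
  so R(z) = (1 + 3/5z)/(1 − 2/5z).

Boundary: |R(x)|=1, x<0.
x=-0.87: |R|=0.3546
R=−1: 1+3/5x = −1+2/5x ⇒ -1/5x=2 ⇒ x=2/(-1/5)=-10.0000
Confirm numerically:
  x=-7.912: |R|=0.89973 <1
  x=-7.576: |R|=0.87971 <1
  x=-7.237: |R|=0.85812 <1
  x=-10.367: |R|=1.01426 >1
  x=-10.244: |R|=1.00957 >1
So |R|<1 on (-10.0000, 0).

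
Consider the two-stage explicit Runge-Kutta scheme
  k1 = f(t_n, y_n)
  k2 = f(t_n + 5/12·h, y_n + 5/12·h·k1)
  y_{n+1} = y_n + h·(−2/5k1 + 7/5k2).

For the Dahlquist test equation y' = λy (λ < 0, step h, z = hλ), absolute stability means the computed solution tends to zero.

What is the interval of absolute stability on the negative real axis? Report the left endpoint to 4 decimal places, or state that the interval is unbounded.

z∈(-1.7143,0).

Set f=λy, z=hλ:
  k1=λy_n ⇒ h·k1=z·y_n;  k2=λ(1+5/12z)y_n ⇒ h·k2=z(1+5/12z)y_n
  y_{n+1}/y_n = 1 − 2/5z + 7/5z(1+5/12z) = 1 + z + 7/12z²
  so R(z) = 1 + z + 7/12z².

Find x<0 with |R(x)|<1.
x=-1.33: |R|=0.7019
R=1: x+7/12x²=0 ⇒ x=−12/7=-1.7143; min R=1−1/(4·7/12)=0.5714>−1
Confirm numerically:
  x=-1.275: |R|=0.67328 <1
  x=-1.145: |R|=0.61976 <1
  x=-0.968: |R|=0.57860 <1
  x=-2.297: |R|=1.78079 >1
  x=-1.840: |R|=1.13493 >1
  x=-1.836: |R|=1.13036 >1
Stable set (-1.7143, 0).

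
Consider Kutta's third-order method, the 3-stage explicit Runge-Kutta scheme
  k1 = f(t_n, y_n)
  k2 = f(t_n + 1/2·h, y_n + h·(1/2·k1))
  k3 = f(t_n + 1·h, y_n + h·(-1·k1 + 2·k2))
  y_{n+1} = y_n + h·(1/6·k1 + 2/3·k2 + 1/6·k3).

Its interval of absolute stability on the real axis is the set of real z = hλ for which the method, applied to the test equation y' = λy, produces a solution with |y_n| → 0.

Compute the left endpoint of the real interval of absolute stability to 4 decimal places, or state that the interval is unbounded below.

With y'=λy (z=hλ):
  order 3, 3-stage ⇒ R(z)=1+z+z^2/2+z^3/6
  (e.g. R(-1.06)=0.30330, |R|=0.30330)

Find x<0 with |R(x)|<1.
x=-1.06: |R|=0.3033
|R(-1.71)|=0.0813 |R(-0.69)|=0.4933 |R(-0.68)|=0.4988
Bisect:
  x_lo=-3.1169 |R|=2.3061  x_hi=-0.1395 |R|=0.8698
  mid=-1.62820 |R|=0.02209 →hi
  mid=-2.37254 |R|=0.78388 →hi
  mid=-2.74471 |R|=1.42417 →lo
  mid=-2.55862 |R|=1.07704 →lo
  mid=-2.46558 |R|=0.92411 →hi
  mid=-2.51210 |R|=0.99894 →hi
  mid=-2.53536 |R|=1.03757 →lo
  mid=-2.52373 |R|=1.01815 →lo
  mid=-2.51792 |R|=1.00852 →lo
  ...
  [-2.51283,-2.51265] ⇒ x*=-2.5127
So |R|<1 on (-2.5127, 0).

z* = -2.5127.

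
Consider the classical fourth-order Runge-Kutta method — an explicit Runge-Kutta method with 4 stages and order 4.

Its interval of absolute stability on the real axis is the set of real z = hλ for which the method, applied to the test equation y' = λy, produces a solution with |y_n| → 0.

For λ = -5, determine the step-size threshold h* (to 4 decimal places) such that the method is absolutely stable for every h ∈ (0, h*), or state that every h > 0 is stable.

With y'=λy (z=hλ):
  order 4, 4-stage ⇒ R(z)=1+z+z^2/2+z^3/6+z^4/24
  (e.g. R(-0.35)=0.70473, |R|=0.70473)

Solve |R(x)|<1 on ℝ⁻.
x=-0.35: |R|=0.7047
|R(-3.05)|=1.4782 |R(-2.23)|=0.4386 |R(-0.58)|=0.5604
Bisect:
  x_lo=-3.4912 |R|=2.7011  x_hi=-0.2348 |R|=0.7907
  mid=-1.86302 |R|=0.29664 →hi
  mid=-2.67713 |R|=0.84880 →hi
  mid=-3.08418 |R|=1.55242 →lo
  mid=-2.88066 |R|=1.15356 →lo
  mid=-2.77889 |R|=0.99039 →hi
  mid=-2.82977 |R|=1.06916 →lo
  mid=-2.80433 |R|=1.02909 →lo
  mid=-2.79161 |R|=1.00957 →lo
  ...
  [-2.78545,-2.78525] ⇒ x*=-2.7853
Stable set (-2.7853, 0).

(-2.7853,0); λ=-5 ⇒ h* = 0.5571.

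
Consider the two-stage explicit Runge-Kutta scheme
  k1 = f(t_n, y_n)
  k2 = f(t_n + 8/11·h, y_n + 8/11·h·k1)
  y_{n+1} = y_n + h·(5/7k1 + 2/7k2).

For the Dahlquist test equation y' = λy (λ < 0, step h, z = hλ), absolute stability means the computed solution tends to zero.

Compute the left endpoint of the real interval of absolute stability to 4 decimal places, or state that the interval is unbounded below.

With y'=λy (z=hλ):
  k1=λy_n ⇒ h·k1=z·y_n;  k2=λ(1+8/11z)y_n ⇒ h·k2=z(1+8/11z)y_n
  y_{n+1}/y_n = 1 + 5/7z + 2/7z(1+8/11z) = 1 + z + 16/77z²
  R(z) = 1 + z + 16/77z².

Boundary: |R(x)|=1, x<0.
x=-1.52: |R|=0.0399
R=1: x+16/77x²=0 ⇒ x=−77/16=-4.8125; min R=1−1/(4·16/77)=-0.2031>−1
Confirm numerically:
  x=-4.079: |R|=0.37830 <1
  x=-3.140: |R|=0.09125 <1
  x=-3.093: |R|=0.10512 <1
  x=-5.366: |R|=1.61716 >1
  x=-5.147: |R|=1.35775 >1
  x=-5.024: |R|=1.22080 >1
So |R|<1 on (-4.8125, 0).

left endpoint -4.8125.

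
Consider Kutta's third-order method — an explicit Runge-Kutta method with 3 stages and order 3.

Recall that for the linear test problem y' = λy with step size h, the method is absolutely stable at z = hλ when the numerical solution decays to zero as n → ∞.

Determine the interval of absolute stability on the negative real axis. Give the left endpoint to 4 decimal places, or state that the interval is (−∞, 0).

Set f=λy, z=hλ:
  order 3, 3-stage ⇒ R(z)=1+z+z^2/2+z^3/6
  (e.g. R(-0.32)=0.72574, |R|=0.72574)

Solve |R(x)|<1 on ℝ⁻.
x=-0.32: |R|=0.7257
|R(-1.59)|=0.0041 |R(-1.41)|=0.1168 |R(-0.77)|=0.4504
Bisect:
  x_lo=-3.3984 |R|=3.1652  x_hi=-0.3369 |R|=0.7135
  mid=-1.86763 |R|=0.20933 →hi
  mid=-2.63300 |R|=1.20896 →lo
  mid=-2.25032 |R|=0.61759 →hi
  mid=-2.44166 |R|=0.88688 →hi
  mid=-2.53733 |R|=1.04089 →lo
  mid=-2.48950 |R|=0.96218 →hi
  mid=-2.51341 |R|=1.00110 →lo
  mid=-2.50146 |R|=0.98153 →hi
  mid=-2.50743 |R|=0.99129 →hi
  ...
  [-2.51285,-2.51267] ⇒ x*=-2.5127
Stable set (-2.5127, 0).

(-2.5127, 0).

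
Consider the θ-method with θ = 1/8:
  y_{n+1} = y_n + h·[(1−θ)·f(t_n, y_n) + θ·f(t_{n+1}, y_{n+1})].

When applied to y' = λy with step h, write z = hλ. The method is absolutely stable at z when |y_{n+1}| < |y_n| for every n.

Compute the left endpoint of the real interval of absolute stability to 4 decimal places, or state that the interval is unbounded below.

With y'=λy (z=hλ):
  y_{n+1} = y_n + z·[7/8·y_n + 1/8·y_{n+1}] ⇒ (1 − 1/8z)y_{n+1} = (1 + 7/8z)y_n
  so R(z) = (1 + 7/8z)/(1 − 1/8z).

Solve |R(x)|<1 on ℝ⁻.
x=-0.72: |R|=0.3394
R=−1: 1+7/8x = −1+1/8x ⇒ -3/4x=2 ⇒ x=2/(-3/4)=-2.6667
Confirm numerically:
  x=-2.372: |R|=0.82954 <1
  x=-2.009: |R|=0.60575 <1
  x=-1.398: |R|=0.19004 <1
  x=-2.836: |R|=1.09376 >1
  x=-2.753: |R|=1.04817 >1
Stable set (-2.6667, 0).

z* = -2.6667.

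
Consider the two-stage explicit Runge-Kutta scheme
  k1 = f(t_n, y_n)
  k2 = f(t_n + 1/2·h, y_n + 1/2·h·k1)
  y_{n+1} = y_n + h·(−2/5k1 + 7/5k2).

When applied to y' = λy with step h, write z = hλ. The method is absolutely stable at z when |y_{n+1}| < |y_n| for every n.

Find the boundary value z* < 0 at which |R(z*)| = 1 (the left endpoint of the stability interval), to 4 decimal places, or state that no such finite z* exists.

left endpoint -1.4286.

Set f=λy, z=hλ:
  k1=λy_n ⇒ h·k1=z·y_n;  k2=λ(1+1/2z)y_n ⇒ h·k2=z(1+1/2z)y_n
  y_{n+1}/y_n = 1 − 2/5z + 7/5z(1+1/2z) = 1 + z + 7/10z²
  ⇒ R(z) = 1 + z + 7/10z².

Boundary: |R(x)|=1, x<0.
x=-0.57: |R|=0.6574
R=1: x+7/10x²=0 ⇒ x=−10/7=-1.4286; min R=1−1/(4·7/10)=0.6429>−1
Confirm numerically:
  x=-1.104: |R|=0.74917 <1
  x=-1.011: |R|=0.70448 <1
  x=-0.725: |R|=0.64294 <1
  x=-0.612: |R|=0.65018 <1
  x=-1.864: |R|=1.56815 >1
  x=-1.774: |R|=1.42895 >1
  x=-1.459: |R|=1.03108 >1
Stable set (-1.4286, 0).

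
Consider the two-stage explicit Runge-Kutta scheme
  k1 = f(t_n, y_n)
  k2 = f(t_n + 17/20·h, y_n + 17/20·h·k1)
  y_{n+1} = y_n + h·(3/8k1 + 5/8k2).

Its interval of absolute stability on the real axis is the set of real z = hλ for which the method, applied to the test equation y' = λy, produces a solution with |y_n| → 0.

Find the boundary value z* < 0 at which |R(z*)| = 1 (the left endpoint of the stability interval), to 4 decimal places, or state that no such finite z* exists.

z* = -1.8824.

With y'=λy (z=hλ):
  k1=λy_n ⇒ h·k1=z·y_n;  k2=λ(1+17/20z)y_n ⇒ h·k2=z(1+17/20z)y_n
  y_{n+1}/y_n = 1 + 3/8z + 5/8z(1+17/20z) = 1 + z + 17/32z²
  ⇒ R(z) = 1 + z + 17/32z².

Need |R(x)|<1, x<0.
x=-0.34: |R|=0.7214
R=1: x+17/32x²=0 ⇒ x=−32/17=-1.8824; min R=1−1/(4·17/32)=0.5294>−1
Confirm numerically:
  x=-1.769: |R|=0.89347 <1
  x=-1.759: |R|=0.88473 <1
  x=-1.671: |R|=0.81238 <1
  x=-1.159: |R|=0.55462 <1
  x=-2.264: |R|=1.45903 >1
  x=-2.082: |R|=1.22082 >1
  x=-2.076: |R|=1.21357 >1
Interval (-1.8824, 0).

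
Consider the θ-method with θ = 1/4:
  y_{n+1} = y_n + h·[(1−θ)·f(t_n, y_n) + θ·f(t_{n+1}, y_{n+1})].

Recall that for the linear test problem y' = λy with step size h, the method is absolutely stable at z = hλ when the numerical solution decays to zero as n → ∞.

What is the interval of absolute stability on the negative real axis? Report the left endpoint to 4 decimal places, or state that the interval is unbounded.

Set f=λy, z=hλ:
  y_{n+1} = y_n + z·[3/4·y_n + 1/4·y_{n+1}] ⇒ (1 − 1/4z)y_{n+1} = (1 + 3/4z)y_n
  ⇒ R(z) = (1 + 3/4z)/(1 − 1/4z).

Solve |R(x)|<1 on ℝ⁻.
x=-1.69: |R|=0.1880
R=−1: 1+3/4x = −1+1/4x ⇒ -1/2x=2 ⇒ x=2/(-1/2)=-4.0000
Confirm numerically:
  x=-3.480: |R|=0.86096 <1
  x=-2.843: |R|=0.66184 <1
  x=-1.601: |R|=0.14337 <1
  x=-4.414: |R|=1.09841 >1
  x=-4.288: |R|=1.06950 >1
  x=-4.177: |R|=1.04329 >1
Interval (-4.0000, 0).

z∈(-4.0000,0).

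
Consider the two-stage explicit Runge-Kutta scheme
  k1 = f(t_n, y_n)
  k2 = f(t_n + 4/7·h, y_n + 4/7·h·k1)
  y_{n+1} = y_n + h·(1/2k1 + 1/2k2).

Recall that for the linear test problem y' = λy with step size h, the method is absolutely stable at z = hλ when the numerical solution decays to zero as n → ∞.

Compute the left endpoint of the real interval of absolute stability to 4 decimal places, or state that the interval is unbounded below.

Test eqn y'=λy, z=hλ:
  k1=λy_n ⇒ h·k1=z·y_n;  k2=λ(1+4/7z)y_n ⇒ h·k2=z(1+4/7z)y_n
  y_{n+1}/y_n = 1 + 1/2z + 1/2z(1+4/7z) = 1 + z + 2/7z²
  R(z) = 1 + z + 2/7z².

Need |R(x)|<1, x<0.
x=-1.6: |R|=0.1314
R=1: x+2/7x²=0 ⇒ x=−7/2=-3.5000; min R=1−1/(4·2/7)=0.1250>−1
Confirm numerically:
  x=-3.392: |R|=0.89533 <1
  x=-3.111: |R|=0.65423 <1
  x=-2.924: |R|=0.51879 <1
  x=-3.701: |R|=1.21254 >1
  x=-3.593: |R|=1.09547 >1
Stable set (-3.5000, 0).

z* = -3.5000.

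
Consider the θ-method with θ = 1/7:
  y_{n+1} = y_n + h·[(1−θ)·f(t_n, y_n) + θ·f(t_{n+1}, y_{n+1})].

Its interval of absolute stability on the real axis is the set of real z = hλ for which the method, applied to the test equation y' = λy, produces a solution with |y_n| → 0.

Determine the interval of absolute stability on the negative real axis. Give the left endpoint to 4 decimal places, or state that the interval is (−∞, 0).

Set f=λy, z=hλ:
  y_{n+1} = y_n + z·[6/7·y_n + 1/7·y_{n+1}] ⇒ (1 − 1/7z)y_{n+1} = (1 + 6/7z)y_n
  so R(z) = (1 + 6/7z)/(1 − 1/7z).

Need |R(x)|<1, x<0.
x=-1: |R|=0.1250
R=−1: 1+6/7x = −1+1/7x ⇒ -5/7x=2 ⇒ x=2/(-5/7)=-2.8000
Confirm numerically:
  x=-2.749: |R|=0.97384 <1
  x=-1.669: |R|=0.34768 <1
  x=-1.364: |R|=0.14156 <1
  x=-3.376: |R|=1.27756 >1
  x=-3.152: |R|=1.17336 >1
  x=-3.051: |R|=1.12486 >1
So |R|<1 on (-2.8000, 0).

(-2.8000, 0).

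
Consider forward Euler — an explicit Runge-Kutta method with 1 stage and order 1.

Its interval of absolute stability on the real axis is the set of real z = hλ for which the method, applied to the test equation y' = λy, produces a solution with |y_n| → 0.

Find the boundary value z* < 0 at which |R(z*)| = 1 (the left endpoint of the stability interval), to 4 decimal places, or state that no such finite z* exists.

With y'=λy (z=hλ):
  order 1, 1-stage ⇒ R(z)=1+z
  (e.g. R(-0.62)=0.38000, |R|=0.38000)

Boundary: |R(x)|=1, x<0.
x=-0.62: |R|=0.3800
|R(-1.68)|=0.6800 |R(-1.59)|=0.5900 |R(-1.58)|=0.5800
Bisect:
  x_lo=-2.7685 |R|=1.7685  x_hi=-0.3826 |R|=0.6174
  mid=-1.57552 |R|=0.57552 →hi
  mid=-2.17201 |R|=1.17201 →lo
  mid=-1.87377 |R|=0.87377 →hi
  mid=-2.02289 |R|=1.02289 →lo
  mid=-1.94833 |R|=0.94833 →hi
  mid=-1.98561 |R|=0.98561 →hi
  mid=-2.00425 |R|=1.00425 →lo
  mid=-1.99493 |R|=0.99493 →hi
  mid=-1.99959 |R|=0.99959 →hi
  ...
  [-2.00003,-1.99988] ⇒ x*=-2.0000
So |R|<1 on (-2.0000, 0).

z* = -2.0000.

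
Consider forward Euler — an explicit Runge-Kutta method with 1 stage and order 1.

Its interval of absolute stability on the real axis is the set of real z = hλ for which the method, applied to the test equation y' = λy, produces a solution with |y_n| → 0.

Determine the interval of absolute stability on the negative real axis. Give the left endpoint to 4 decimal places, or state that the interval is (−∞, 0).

z∈(-2.0000,0).

With y'=λy (z=hλ):
  order 1, 1-stage ⇒ R(z)=1+z
  (e.g. R(-0.93)=0.07000, |R|=0.07000)

Boundary: |R(x)|=1, x<0.
x=-0.93: |R|=0.0700
|R(-0.7)|=0.3000 |R(-0.56)|=0.4400 |R(-0.52)|=0.4800
Bisect:
  x_lo=-2.8933 |R|=1.8933  x_hi=-0.3499 |R|=0.6501
  mid=-1.62159 |R|=0.62159 →hi
  mid=-2.25744 |R|=1.25744 →lo
  mid=-1.93951 |R|=0.93951 →hi
  mid=-2.09847 |R|=1.09847 →lo
  mid=-2.01899 |R|=1.01899 →lo
  mid=-1.97925 |R|=0.97925 →hi
  mid=-1.99912 |R|=0.99912 →hi
  mid=-2.00906 |R|=1.00906 →lo
  ...
  [-2.00005,-1.99990] ⇒ x*=-2.0000
Stable set (-2.0000, 0).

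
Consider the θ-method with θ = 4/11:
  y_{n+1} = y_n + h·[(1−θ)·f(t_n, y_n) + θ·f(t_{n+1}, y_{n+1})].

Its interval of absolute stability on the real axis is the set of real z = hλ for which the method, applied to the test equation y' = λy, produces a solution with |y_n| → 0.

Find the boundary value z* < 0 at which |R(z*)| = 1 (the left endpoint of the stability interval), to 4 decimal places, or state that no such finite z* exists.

left endpoint -7.3333.

Set f=λy, z=hλ:
  y_{n+1} = y_n + z·[7/11·y_n + 4/11·y_{n+1}] ⇒ (1 − 4/11z)y_{n+1} = (1 + 7/11z)y_n
  Hence R(z) = (1 + 7/11z)/(1 − 4/11z).

Boundary: |R(x)|=1, x<0.
x=-0.55: |R|=0.5417
R=−1: 1+7/11x = −1+4/11x ⇒ -3/11x=2 ⇒ x=2/(-3/11)=-7.3333
Confirm numerically:
  x=-6.995: |R|=0.97396 <1
  x=-5.390: |R|=0.82095 <1
  x=-3.613: |R|=0.56149 <1
  x=-3.412: |R|=0.52272 <1
  x=-7.487: |R|=1.01126 >1
  x=-7.475: |R|=1.01039 >1
So |R|<1 on (-7.3333, 0).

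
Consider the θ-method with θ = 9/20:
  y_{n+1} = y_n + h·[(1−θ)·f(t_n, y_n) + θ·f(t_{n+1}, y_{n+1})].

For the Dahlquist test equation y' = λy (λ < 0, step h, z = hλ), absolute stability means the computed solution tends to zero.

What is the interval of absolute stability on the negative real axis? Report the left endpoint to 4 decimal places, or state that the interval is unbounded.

Set f=λy, z=hλ:
  y_{n+1} = y_n + z·[11/20·y_n + 9/20·y_{n+1}] ⇒ (1 − 9/20z)y_{n+1} = (1 + 11/20z)y_n
  ⇒ R(z) = (1 + 11/20z)/(1 − 9/20z).

Find x<0 with |R(x)|<1.
x=-0.51: |R|=0.5852
R=−1: 1+11/20x = −1+9/20x ⇒ -1/10x=2 ⇒ x=2/(-1/10)=-20.0000
Confirm numerically:
  x=-19.785: |R|=0.99783 <1
  x=-19.609: |R|=0.99602 <1
  x=-19.591: |R|=0.99583 <1
  x=-9.854: |R|=0.81330 <1
  x=-20.562: |R|=1.00548 >1
  x=-20.539: |R|=1.00526 >1
  x=-20.441: |R|=1.00432 >1
So |R|<1 on (-20.0000, 0).

z∈(-20.0000,0).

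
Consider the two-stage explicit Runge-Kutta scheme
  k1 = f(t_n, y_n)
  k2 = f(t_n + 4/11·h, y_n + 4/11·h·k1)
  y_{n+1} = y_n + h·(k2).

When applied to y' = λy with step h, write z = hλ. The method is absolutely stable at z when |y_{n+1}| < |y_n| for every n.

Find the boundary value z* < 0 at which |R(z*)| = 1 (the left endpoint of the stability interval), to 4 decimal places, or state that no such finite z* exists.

z* = -2.7500.

Set f=λy, z=hλ:
  k1=λy_n ⇒ h·k1=z·y_n;  k2=λ(1+4/11z)y_n ⇒ h·k2=z(1+4/11z)y_n
  y_{n+1}/y_n = 1 + z(1+4/11z) = 1 + z + 4/11z²
  so R(z) = 1 + z + 4/11z².

Find x<0 with |R(x)|<1.
x=-0.88: |R|=0.4016
R=1: x+4/11x²=0 ⇒ x=−11/4=-2.7500; min R=1−1/(4·4/11)=0.3125>−1
Confirm numerically:
  x=-2.526: |R|=0.79425 <1
  x=-2.121: |R|=0.51487 <1
  x=-1.608: |R|=0.33224 <1
  x=-1.383: |R|=0.31252 <1
  x=-3.174: |R|=1.48937 >1
  x=-2.949: |R|=1.21340 >1
  x=-2.862: |R|=1.11656 >1
Stable set (-2.7500, 0).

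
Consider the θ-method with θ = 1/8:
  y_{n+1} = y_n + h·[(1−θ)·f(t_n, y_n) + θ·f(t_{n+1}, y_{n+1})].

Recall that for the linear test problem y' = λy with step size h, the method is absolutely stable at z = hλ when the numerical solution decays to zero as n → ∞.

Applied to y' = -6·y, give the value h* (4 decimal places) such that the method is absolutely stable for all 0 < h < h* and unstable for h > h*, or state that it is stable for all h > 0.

On y'=λy, z=hλ:
  y_{n+1} = y_n + z·[7/8·y_n + 1/8·y_{n+1}] ⇒ (1 − 1/8z)y_{n+1} = (1 + 7/8z)y_n
  so R(z) = (1 + 7/8z)/(1 − 1/8z).

Solve |R(x)|<1 on ℝ⁻.
x=-1.51: |R|=0.2702
R=−1: 1+7/8x = −1+1/8x ⇒ -3/4x=2 ⇒ x=2/(-3/4)=-2.6667
Confirm numerically:
  x=-2.356: |R|=0.82001 <1
  x=-1.969: |R|=0.58010 <1
  x=-1.446: |R|=0.22465 <1
  x=-1.312: |R|=0.12715 <1
  x=-2.914: |R|=1.13597 >1
  x=-2.887: |R|=1.12143 >1
  x=-2.730: |R|=1.03541 >1
So |R|<1 on (-2.6667, 0).

(-2.6667,0); λ=-6 ⇒ h* = (8/3)/6 = 0.4444.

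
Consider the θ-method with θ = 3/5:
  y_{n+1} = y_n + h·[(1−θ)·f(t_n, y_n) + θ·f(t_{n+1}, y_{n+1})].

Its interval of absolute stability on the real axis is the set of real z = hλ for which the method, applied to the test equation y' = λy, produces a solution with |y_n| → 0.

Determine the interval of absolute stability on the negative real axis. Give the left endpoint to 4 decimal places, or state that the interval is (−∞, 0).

unbounded; (−∞, 0).

On y'=λy, z=hλ:
  y_{n+1} = y_n + z·[2/5·y_n + 3/5·y_{n+1}] ⇒ (1 − 3/5z)y_{n+1} = (1 + 2/5z)y_n
  so R(z) = (1 + 2/5z)/(1 − 3/5z).

Boundary: |R(x)|=1, x<0.
x=-0.84: |R|=0.4415
x=-2: |R|=0.0909
x=-10: |R|=0.4286
x=-100: |R|=0.6393
θ=3/5≥1/2 ⇒ |1+2/5x|<|1−3/5x| ∀x<0 ⇒ interval (−∞,0).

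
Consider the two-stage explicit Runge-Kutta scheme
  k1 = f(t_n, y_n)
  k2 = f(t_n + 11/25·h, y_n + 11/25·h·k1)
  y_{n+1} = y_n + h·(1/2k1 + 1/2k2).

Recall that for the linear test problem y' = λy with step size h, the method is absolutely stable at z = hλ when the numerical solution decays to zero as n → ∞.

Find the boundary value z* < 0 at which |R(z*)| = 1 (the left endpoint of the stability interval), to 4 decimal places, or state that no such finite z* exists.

left endpoint -4.5455.

Test eqn y'=λy, z=hλ:
  k1=λy_n ⇒ h·k1=z·y_n;  k2=λ(1+11/25z)y_n ⇒ h·k2=z(1+11/25z)y_n
  y_{n+1}/y_n = 1 + 1/2z + 1/2z(1+11/25z) = 1 + z + 11/50z²
  Hence R(z) = 1 + z + 11/50z².

Find x<0 with |R(x)|<1.
x=-1.11: |R|=0.1611
R=1: x+11/50x²=0 ⇒ x=−50/11=-4.5455; min R=1−1/(4·11/50)=-0.1364>−1
Confirm numerically:
  x=-3.251: |R|=0.07418 <1
  x=-3.164: |R|=0.03840 <1
  x=-2.785: |R|=0.07863 <1
  x=-4.837: |R|=1.31025 >1
  x=-4.822: |R|=1.29337 >1
  x=-4.707: |R|=1.16729 >1
Stable set (-4.5455, 0).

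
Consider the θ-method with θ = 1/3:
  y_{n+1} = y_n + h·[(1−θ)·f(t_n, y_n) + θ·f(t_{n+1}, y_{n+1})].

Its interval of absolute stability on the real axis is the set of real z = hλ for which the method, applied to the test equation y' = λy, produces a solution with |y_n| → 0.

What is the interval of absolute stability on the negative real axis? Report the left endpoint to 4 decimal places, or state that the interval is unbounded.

With y'=λy (z=hλ):
  y_{n+1} = y_n + z·[2/3·y_n + 1/3·y_{n+1}] ⇒ (1 − 1/3z)y_{n+1} = (1 + 2/3z)y_n
  ⇒ R(z) = (1 + 2/3z)/(1 − 1/3z).

Boundary: |R(x)|=1, x<0.
x=-1.11: |R|=0.1898
R=−1: 1+2/3x = −1+1/3x ⇒ -1/3x=2 ⇒ x=2/(-1/3)=-6.0000
Confirm numerically:
  x=-5.870: |R|=0.98534 <1
  x=-4.287: |R|=0.76492 <1
  x=-2.440: |R|=0.34559 <1
  x=-6.245: |R|=1.02650 >1
  x=-6.080: |R|=1.00881 >1
So |R|<1 on (-6.0000, 0).

z∈(-6.0000,0).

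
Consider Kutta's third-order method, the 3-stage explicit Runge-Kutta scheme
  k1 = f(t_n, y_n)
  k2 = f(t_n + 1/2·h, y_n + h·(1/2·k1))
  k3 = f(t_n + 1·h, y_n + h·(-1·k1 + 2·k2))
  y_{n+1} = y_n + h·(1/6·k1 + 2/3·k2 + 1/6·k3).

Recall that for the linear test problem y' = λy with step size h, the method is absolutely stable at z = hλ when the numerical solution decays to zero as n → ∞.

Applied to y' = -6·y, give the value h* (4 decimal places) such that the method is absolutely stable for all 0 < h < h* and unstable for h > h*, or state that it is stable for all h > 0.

(-2.5127,0); λ=-6 ⇒ h* = 0.4188.

Set f=λy, z=hλ:
  order 3, 3-stage ⇒ R(z)=1+z+z^2/2+z^3/6
  (e.g. R(-1.14)=0.26288, |R|=0.26288)

Find x<0 with |R(x)|<1.
x=-1.14: |R|=0.2629
|R(-2.71)|=1.3550 |R(-1.85)|=0.1940 |R(-1.57)|=0.0175
Bisect:
  x_lo=-2.9048 |R|=1.7708  x_hi=-0.1955 |R|=0.8224
  mid=-1.55012 |R|=0.03053 →hi
  mid=-2.22744 |R|=0.58860 →hi
  mid=-2.56610 |R|=1.08990 →lo
  mid=-2.39677 |R|=0.81922 →hi
  mid=-2.48143 |R|=0.94925 →hi
  mid=-2.52377 |R|=1.01821 →lo
  mid=-2.50260 |R|=0.98340 →hi
  mid=-2.51318 |R|=1.00072 →lo
  mid=-2.50789 |R|=0.99204 →hi
  ...
  [-2.51285,-2.51269] ⇒ x*=-2.5127
So |R|<1 on (-2.5127, 0).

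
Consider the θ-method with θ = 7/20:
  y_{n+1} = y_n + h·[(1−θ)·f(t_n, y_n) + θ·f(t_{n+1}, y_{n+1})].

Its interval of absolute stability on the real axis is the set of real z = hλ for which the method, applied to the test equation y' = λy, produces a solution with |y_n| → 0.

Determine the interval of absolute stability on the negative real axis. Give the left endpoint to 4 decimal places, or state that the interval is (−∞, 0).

Test eqn y'=λy, z=hλ:
  y_{n+1} = y_n + z·[13/20·y_n + 7/20·y_{n+1}] ⇒ (1 − 7/20z)y_{n+1} = (1 + 13/20z)y_n
  so R(z) = (1 + 13/20z)/(1 − 7/20z).

Boundary: |R(x)|=1, x<0.
x=-1.74: |R|=0.0814
R=−1: 1+13/20x = −1+7/20x ⇒ -3/10x=2 ⇒ x=2/(-3/10)=-6.6667
Confirm numerically:
  x=-5.628: |R|=0.89508 <1
  x=-5.222: |R|=0.84673 <1
  x=-5.189: |R|=0.84259 <1
  x=-4.234: |R|=0.70595 <1
  x=-7.117: |R|=1.03870 >1
  x=-7.071: |R|=1.03491 >1
Stable set (-6.6667, 0).

(-6.6667, 0).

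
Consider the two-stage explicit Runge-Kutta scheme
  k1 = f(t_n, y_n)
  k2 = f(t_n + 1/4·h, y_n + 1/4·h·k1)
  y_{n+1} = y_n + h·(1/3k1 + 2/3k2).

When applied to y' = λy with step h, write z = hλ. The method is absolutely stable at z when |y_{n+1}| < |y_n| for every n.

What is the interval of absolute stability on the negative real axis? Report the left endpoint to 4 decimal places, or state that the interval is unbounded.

z∈(-6.0000,0).

Test eqn y'=λy, z=hλ:
  k1=λy_n ⇒ h·k1=z·y_n;  k2=λ(1+1/4z)y_n ⇒ h·k2=z(1+1/4z)y_n
  y_{n+1}/y_n = 1 + 1/3z + 2/3z(1+1/4z) = 1 + z + 1/6z²
  R(z) = 1 + z + 1/6z².

Solve |R(x)|<1 on ℝ⁻.
x=-0.53: |R|=0.5168
R=1: x+1/6x²=0 ⇒ x=−6=-6.0000; min R=1−1/(4·1/6)=-0.5000>−1
Confirm numerically:
  x=-5.404: |R|=0.46320 <1
  x=-4.927: |R|=0.11889 <1
  x=-2.872: |R|=0.49727 <1
  x=-6.117: |R|=1.11928 >1
  x=-6.037: |R|=1.03723 >1
So |R|<1 on (-6.0000, 0).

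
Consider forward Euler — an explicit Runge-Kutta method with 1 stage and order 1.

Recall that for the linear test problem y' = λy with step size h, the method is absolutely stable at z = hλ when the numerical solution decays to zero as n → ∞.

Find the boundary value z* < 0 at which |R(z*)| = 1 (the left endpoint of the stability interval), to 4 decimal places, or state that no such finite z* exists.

With y'=λy (z=hλ):
  order 1, 1-stage ⇒ R(z)=1+z
  (e.g. R(-1.76)=-0.76000, |R|=0.76000)

Find x<0 with |R(x)|<1.
x=-1.76: |R|=0.7600
|R(-1.7)|=0.7000 |R(-1.59)|=0.5900 |R(-0.72)|=0.2800
Bisect:
  x_lo=-2.4557 |R|=1.4557  x_hi=-0.2052 |R|=0.7948
  mid=-1.33042 |R|=0.33042 →hi
  mid=-1.89305 |R|=0.89305 →hi
  mid=-2.17437 |R|=1.17437 →lo
  mid=-2.03371 |R|=1.03371 →lo
  mid=-1.96338 |R|=0.96338 →hi
  mid=-1.99855 |R|=0.99855 →hi
  mid=-2.01613 |R|=1.01613 →lo
  ...
  [-2.00006,-1.99992] ⇒ x*=-2.0000
So |R|<1 on (-2.0000, 0).

left endpoint -2.0000.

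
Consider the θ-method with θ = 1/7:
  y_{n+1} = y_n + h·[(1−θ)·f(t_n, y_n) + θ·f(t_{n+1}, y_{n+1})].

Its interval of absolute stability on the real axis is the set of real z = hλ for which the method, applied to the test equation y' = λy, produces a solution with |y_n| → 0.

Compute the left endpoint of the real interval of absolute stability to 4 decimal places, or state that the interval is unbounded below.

On y'=λy, z=hλ:
  y_{n+1} = y_n + z·[6/7·y_n + 1/7·y_{n+1}] ⇒ (1 − 1/7z)y_{n+1} = (1 + 6/7z)y_n
  ⇒ R(z) = (1 + 6/7z)/(1 − 1/7z).

Need |R(x)|<1, x<0.
x=-1.58: |R|=0.2890
R=−1: 1+6/7x = −1+1/7x ⇒ -5/7x=2 ⇒ x=2/(-5/7)=-2.8000
Confirm numerically:
  x=-1.837: |R|=0.45513 <1
  x=-1.713: |R|=0.37622 <1
  x=-1.241: |R|=0.05412 <1
  x=-1.198: |R|=0.02293 <1
  x=-3.386: |R|=1.28211 >1
  x=-3.133: |R|=1.16431 >1
  x=-2.880: |R|=1.04049 >1
Stable set (-2.8000, 0).

z* = -2.8000.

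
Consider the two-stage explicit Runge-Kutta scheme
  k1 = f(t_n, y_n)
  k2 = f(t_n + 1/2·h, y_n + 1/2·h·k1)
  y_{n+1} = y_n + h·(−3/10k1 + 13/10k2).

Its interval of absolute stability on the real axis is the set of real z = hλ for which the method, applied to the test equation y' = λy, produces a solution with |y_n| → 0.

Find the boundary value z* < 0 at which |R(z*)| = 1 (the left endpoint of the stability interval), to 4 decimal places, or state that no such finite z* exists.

z* = -1.5385.

Set f=λy, z=hλ:
  k1=λy_n ⇒ h·k1=z·y_n;  k2=λ(1+1/2z)y_n ⇒ h·k2=z(1+1/2z)y_n
  y_{n+1}/y_n = 1 − 3/10z + 13/10z(1+1/2z) = 1 + z + 13/20z²
  Hence R(z) = 1 + z + 13/20z².

Find x<0 with |R(x)|<1.
x=-1.66: |R|=1.1311
R=1: x+13/20x²=0 ⇒ x=−20/13=-1.5385; min R=1−1/(4·13/20)=0.6154>−1
Confirm numerically:
  x=-1.513: |R|=0.97496 <1
  x=-1.148: |R|=0.70864 <1
  x=-0.973: |R|=0.64237 <1
  x=-0.637: |R|=0.62675 <1
  x=-2.094: |R|=1.75614 >1
  x=-1.834: |R|=1.35231 >1
Stable set (-1.5385, 0).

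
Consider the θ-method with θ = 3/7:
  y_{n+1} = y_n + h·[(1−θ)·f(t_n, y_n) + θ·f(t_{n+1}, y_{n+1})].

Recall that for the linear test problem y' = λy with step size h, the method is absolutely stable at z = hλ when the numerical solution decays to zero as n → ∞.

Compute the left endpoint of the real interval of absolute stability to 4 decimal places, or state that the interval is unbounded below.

left endpoint -14.0000.

Test eqn y'=λy, z=hλ:
  y_{n+1} = y_n + z·[4/7·y_n + 3/7·y_{n+1}] ⇒ (1 − 3/7z)y_{n+1} = (1 + 4/7z)y_n
  Hence R(z) = (1 + 4/7z)/(1 − 3/7z).

Solve |R(x)|<1 on ℝ⁻.
x=-1.16: |R|=0.2252
R=−1: 1+4/7x = −1+3/7x ⇒ -1/7x=2 ⇒ x=2/(-1/7)=-14.0000
Confirm numerically:
  x=-12.934: |R|=0.97673 <1
  x=-12.606: |R|=0.96890 <1
  x=-6.300: |R|=0.70270 <1
  x=-14.583: |R|=1.01149 >1
  x=-14.079: |R|=1.00160 >1
Stable set (-14.0000, 0).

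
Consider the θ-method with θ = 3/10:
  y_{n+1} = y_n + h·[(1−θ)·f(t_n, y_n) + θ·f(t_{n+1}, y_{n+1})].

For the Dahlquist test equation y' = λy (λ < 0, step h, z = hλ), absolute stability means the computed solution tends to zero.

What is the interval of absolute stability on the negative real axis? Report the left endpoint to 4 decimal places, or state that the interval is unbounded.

(-5.0000, 0).

Set f=λy, z=hλ:
  y_{n+1} = y_n + z·[7/10·y_n + 3/10·y_{n+1}] ⇒ (1 − 3/10z)y_{n+1} = (1 + 7/10z)y_n
  ⇒ R(z) = (1 + 7/10z)/(1 − 3/10z).

Boundary: |R(x)|=1, x<0.
x=-0.92: |R|=0.2790
R=−1: 1+7/10x = −1+3/10x ⇒ -2/5x=2 ⇒ x=2/(-2/5)=-5.0000
Confirm numerically:
  x=-4.646: |R|=0.94085 <1
  x=-4.324: |R|=0.88229 <1
  x=-4.321: |R|=0.88172 <1
  x=-5.100: |R|=1.01581 >1
  x=-5.064: |R|=1.01016 >1
Stable set (-5.0000, 0).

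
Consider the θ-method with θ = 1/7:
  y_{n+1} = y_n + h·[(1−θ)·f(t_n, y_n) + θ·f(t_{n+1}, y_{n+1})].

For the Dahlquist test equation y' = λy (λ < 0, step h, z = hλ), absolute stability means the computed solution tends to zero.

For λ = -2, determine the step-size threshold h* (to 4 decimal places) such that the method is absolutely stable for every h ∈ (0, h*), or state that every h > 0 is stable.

Test eqn y'=λy, z=hλ:
  y_{n+1} = y_n + z·[6/7·y_n + 1/7·y_{n+1}] ⇒ (1 − 1/7z)y_{n+1} = (1 + 6/7z)y_n
  ⇒ R(z) = (1 + 6/7z)/(1 − 1/7z).

Need |R(x)|<1, x<0.
x=-1.16: |R|=0.0049
R=−1: 1+6/7x = −1+1/7x ⇒ -5/7x=2 ⇒ x=2/(-5/7)=-2.8000
Confirm numerically:
  x=-2.364: |R|=0.76719 <1
  x=-2.040: |R|=0.57965 <1
  x=-1.694: |R|=0.36393 <1
  x=-1.264: |R|=0.07067 <1
  x=-3.253: |R|=1.22091 >1
  x=-3.088: |R|=1.14274 >1
So |R|<1 on (-2.8000, 0).

(-2.8000,0); λ=-2 ⇒ h* = (14/5)/2 = 1.4000.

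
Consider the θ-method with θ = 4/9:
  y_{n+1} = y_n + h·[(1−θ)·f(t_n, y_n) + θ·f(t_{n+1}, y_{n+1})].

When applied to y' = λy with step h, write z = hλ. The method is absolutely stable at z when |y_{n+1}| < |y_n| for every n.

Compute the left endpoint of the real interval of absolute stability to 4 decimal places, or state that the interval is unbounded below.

Test eqn y'=λy, z=hλ:
  y_{n+1} = y_n + z·[5/9·y_n + 4/9·y_{n+1}] ⇒ (1 − 4/9z)y_{n+1} = (1 + 5/9z)y_n
  R(z) = (1 + 5/9z)/(1 − 4/9z).

Need |R(x)|<1, x<0.
x=-0.55: |R|=0.5580
R=−1: 1+5/9x = −1+4/9x ⇒ -1/9x=2 ⇒ x=2/(-1/9)=-18.0000
Confirm numerically:
  x=-17.721: |R|=0.99651 <1
  x=-12.242: |R|=0.90067 <1
  x=-9.836: |R|=0.83113 <1
  x=-9.489: |R|=0.81875 <1
  x=-18.521: |R|=1.00627 >1
  x=-18.176: |R|=1.00215 >1
Stable set (-18.0000, 0).

left endpoint -18.0000.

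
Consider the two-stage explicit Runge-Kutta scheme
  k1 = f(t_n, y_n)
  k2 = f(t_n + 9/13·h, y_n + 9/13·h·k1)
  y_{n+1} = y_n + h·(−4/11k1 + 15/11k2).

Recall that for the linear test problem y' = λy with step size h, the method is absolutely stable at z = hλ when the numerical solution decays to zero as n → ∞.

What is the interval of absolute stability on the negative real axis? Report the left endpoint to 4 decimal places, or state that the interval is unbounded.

On y'=λy, z=hλ:
  k1=λy_n ⇒ h·k1=z·y_n;  k2=λ(1+9/13z)y_n ⇒ h·k2=z(1+9/13z)y_n
  y_{n+1}/y_n = 1 − 4/11z + 15/11z(1+9/13z) = 1 + z + 135/143z²
  so R(z) = 1 + z + 135/143z².

Find x<0 with |R(x)|<1.
x=-0.68: |R|=0.7565
R=1: x+135/143x²=0 ⇒ x=−143/135=-1.0593; min R=1−1/(4·135/143)=0.7352>−1
Confirm numerically:
  x=-0.874: |R|=0.84714 <1
  x=-0.754: |R|=0.78271 <1
  x=-0.730: |R|=0.77309 <1
  x=-0.585: |R|=0.73808 <1
  x=-1.657: |R|=1.93505 >1
  x=-1.226: |R|=1.19299 >1
  x=-1.106: |R|=1.04880 >1
Stable set (-1.0593, 0).

(-1.0593, 0).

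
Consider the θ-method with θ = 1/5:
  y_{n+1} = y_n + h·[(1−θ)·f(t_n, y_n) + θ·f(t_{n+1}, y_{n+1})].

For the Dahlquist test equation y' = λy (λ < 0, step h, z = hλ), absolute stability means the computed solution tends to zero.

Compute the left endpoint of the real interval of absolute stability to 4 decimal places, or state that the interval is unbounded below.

left endpoint -3.3333.

Set f=λy, z=hλ:
  y_{n+1} = y_n + z·[4/5·y_n + 1/5·y_{n+1}] ⇒ (1 − 1/5z)y_{n+1} = (1 + 4/5z)y_n
  ⇒ R(z) = (1 + 4/5z)/(1 − 1/5z).

Solve |R(x)|<1 on ℝ⁻.
x=-1.68: |R|=0.2575
R=−1: 1+4/5x = −1+1/5x ⇒ -3/5x=2 ⇒ x=2/(-3/5)=-3.3333
Confirm numerically:
  x=-2.895: |R|=0.83344 <1
  x=-2.839: |R|=0.81082 <1
  x=-2.057: |R|=0.45742 <1
  x=-3.428: |R|=1.03370 >1
  x=-3.391: |R|=1.02062 >1
So |R|<1 on (-3.3333, 0).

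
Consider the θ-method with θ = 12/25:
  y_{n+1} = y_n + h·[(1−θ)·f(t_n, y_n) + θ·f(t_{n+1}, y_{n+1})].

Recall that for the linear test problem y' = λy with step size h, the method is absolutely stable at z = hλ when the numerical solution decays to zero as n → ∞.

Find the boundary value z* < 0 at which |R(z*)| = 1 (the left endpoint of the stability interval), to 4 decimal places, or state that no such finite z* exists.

Test eqn y'=λy, z=hλ:
  y_{n+1} = y_n + z·[13/25·y_n + 12/25·y_{n+1}] ⇒ (1 − 12/25z)y_{n+1} = (1 + 13/25z)y_n
  R(z) = (1 + 13/25z)/(1 − 12/25z).

Need |R(x)|<1, x<0.
x=-0.9: |R|=0.3715
R=−1: 1+13/25x = −1+12/25x ⇒ -1/25x=2 ⇒ x=2/(-1/25)=-50.0000
Confirm numerically:
  x=-47.600: |R|=0.99597 <1
  x=-41.950: |R|=0.98477 <1
  x=-38.124: |R|=0.97539 <1
  x=-50.570: |R|=1.00090 >1
  x=-50.372: |R|=1.00059 >1
Interval (-50.0000, 0).

z* = -50.0000.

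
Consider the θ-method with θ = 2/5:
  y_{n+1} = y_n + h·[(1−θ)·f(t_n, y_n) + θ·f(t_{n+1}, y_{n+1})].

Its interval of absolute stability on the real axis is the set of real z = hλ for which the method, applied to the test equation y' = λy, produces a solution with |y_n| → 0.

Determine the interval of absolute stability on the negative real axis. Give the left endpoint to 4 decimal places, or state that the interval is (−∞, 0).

With y'=λy (z=hλ):
  y_{n+1} = y_n + z·[3/5·y_n + 2/5·y_{n+1}] ⇒ (1 − 2/5z)y_{n+1} = (1 + 3/5z)y_n
  ⇒ R(z) = (1 + 3/5z)/(1 − 2/5z).

Find x<0 with |R(x)|<1.
x=-1.2: |R|=0.1892
R=−1: 1+3/5x = −1+2/5x ⇒ -1/5x=2 ⇒ x=2/(-1/5)=-10.0000
Confirm numerically:
  x=-9.287: |R|=0.96975 <1
  x=-7.928: |R|=0.90065 <1
  x=-7.853: |R|=0.89631 <1
  x=-4.663: |R|=0.62746 <1
  x=-10.296: |R|=1.01157 >1
  x=-10.249: |R|=1.00977 >1
  x=-10.026: |R|=1.00104 >1
So |R|<1 on (-10.0000, 0).

(-10.0000, 0).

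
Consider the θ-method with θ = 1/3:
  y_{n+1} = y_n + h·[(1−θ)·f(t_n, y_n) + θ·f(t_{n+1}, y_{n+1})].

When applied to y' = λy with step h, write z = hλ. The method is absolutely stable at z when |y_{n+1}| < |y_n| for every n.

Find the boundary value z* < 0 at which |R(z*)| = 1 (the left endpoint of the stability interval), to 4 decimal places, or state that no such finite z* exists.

z* = -6.0000.

On y'=λy, z=hλ:
  y_{n+1} = y_n + z·[2/3·y_n + 1/3·y_{n+1}] ⇒ (1 − 1/3z)y_{n+1} = (1 + 2/3z)y_n
  ⇒ R(z) = (1 + 2/3z)/(1 − 1/3z).

Boundary: |R(x)|=1, x<0.
x=-1.36: |R|=0.0642
R=−1: 1+2/3x = −1+1/3x ⇒ -1/3x=2 ⇒ x=2/(-1/3)=-6.0000
Confirm numerically:
  x=-4.922: |R|=0.86392 <1
  x=-4.511: |R|=0.80176 <1
  x=-3.886: |R|=0.69300 <1
  x=-2.960: |R|=0.48993 <1
  x=-6.478: |R|=1.05043 >1
  x=-6.475: |R|=1.05013 >1
  x=-6.338: |R|=1.03620 >1
Interval (-6.0000, 0).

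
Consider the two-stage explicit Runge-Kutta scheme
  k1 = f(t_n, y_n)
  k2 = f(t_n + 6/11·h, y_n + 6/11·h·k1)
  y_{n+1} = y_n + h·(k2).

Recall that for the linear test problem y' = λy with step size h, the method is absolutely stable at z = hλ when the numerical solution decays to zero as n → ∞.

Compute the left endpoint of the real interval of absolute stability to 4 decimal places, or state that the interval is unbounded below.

left endpoint -1.8333.

Test eqn y'=λy, z=hλ:
  k1=λy_n ⇒ h·k1=z·y_n;  k2=λ(1+6/11z)y_n ⇒ h·k2=z(1+6/11z)y_n
  y_{n+1}/y_n = 1 + z(1+6/11z) = 1 + z + 6/11z²
  ⇒ R(z) = 1 + z + 6/11z².

Boundary: |R(x)|=1, x<0.
x=-1.16: |R|=0.5740
R=1: x+6/11x²=0 ⇒ x=−11/6=-1.8333; min R=1−1/(4·6/11)=0.5417>−1
Confirm numerically:
  x=-1.798: |R|=0.96535 <1
  x=-1.644: |R|=0.83022 <1
  x=-1.505: |R|=0.73047 <1
  x=-2.407: |R|=1.75317 >1
  x=-2.372: |R|=1.69694 >1
  x=-2.057: |R|=1.25095 >1
So |R|<1 on (-1.8333, 0).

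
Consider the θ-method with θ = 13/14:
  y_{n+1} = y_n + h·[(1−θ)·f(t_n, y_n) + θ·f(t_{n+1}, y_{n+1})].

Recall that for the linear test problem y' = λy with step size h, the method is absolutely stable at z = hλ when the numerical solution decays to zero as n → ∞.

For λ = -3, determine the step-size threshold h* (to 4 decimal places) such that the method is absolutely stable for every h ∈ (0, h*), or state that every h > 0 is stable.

With y'=λy (z=hλ):
  y_{n+1} = y_n + z·[1/14·y_n + 13/14·y_{n+1}] ⇒ (1 − 13/14z)y_{n+1} = (1 + 1/14z)y_n
  ⇒ R(z) = (1 + 1/14z)/(1 − 13/14z).

Boundary: |R(x)|=1, x<0.
x=-0.43: |R|=0.6927
x=-2: |R|=0.3000
x=-10: |R|=0.0278
x=-100: |R|=0.0654
θ=13/14≥1/2 ⇒ |1+1/14x|<|1−13/14x| ∀x<0 ⇒ stable on all of ℝ⁻.

(−∞, 0) — no finite endpoint. Any h>0 works for λ=-3.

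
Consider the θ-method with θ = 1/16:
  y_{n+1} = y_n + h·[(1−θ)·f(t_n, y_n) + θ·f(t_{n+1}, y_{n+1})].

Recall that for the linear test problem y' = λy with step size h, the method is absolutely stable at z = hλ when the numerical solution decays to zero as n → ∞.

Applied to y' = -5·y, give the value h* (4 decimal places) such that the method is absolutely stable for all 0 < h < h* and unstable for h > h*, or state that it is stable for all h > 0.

(-2.2857,0); λ=-5 ⇒ h* = (16/7)/5 = 0.4571.

Set f=λy, z=hλ:
  y_{n+1} = y_n + z·[15/16·y_n + 1/16·y_{n+1}] ⇒ (1 − 1/16z)y_{n+1} = (1 + 15/16z)y_n
  R(z) = (1 + 15/16z)/(1 − 1/16z).

Solve |R(x)|<1 on ℝ⁻.
x=-1.17: |R|=0.0903
R=−1: 1+15/16x = −1+1/16x ⇒ -7/8x=2 ⇒ x=2/(-7/8)=-2.2857
Confirm numerically:
  x=-2.065: |R|=0.82895 <1
  x=-1.811: |R|=0.62686 <1
  x=-1.198: |R|=0.11455 <1
  x=-2.861: |R|=1.42702 >1
  x=-2.854: |R|=1.42198 >1
  x=-2.477: |R|=1.14494 >1
Stable set (-2.2857, 0).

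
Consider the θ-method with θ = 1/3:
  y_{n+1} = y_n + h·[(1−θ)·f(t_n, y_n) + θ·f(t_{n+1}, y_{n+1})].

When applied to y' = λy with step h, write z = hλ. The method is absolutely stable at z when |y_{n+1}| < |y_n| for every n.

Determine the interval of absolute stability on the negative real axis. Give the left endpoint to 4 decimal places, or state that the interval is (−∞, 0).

z∈(-6.0000,0).

Set f=λy, z=hλ:
  y_{n+1} = y_n + z·[2/3·y_n + 1/3·y_{n+1}] ⇒ (1 − 1/3z)y_{n+1} = (1 + 2/3z)y_n
  so R(z) = (1 + 2/3z)/(1 − 1/3z).

Need |R(x)|<1, x<0.
x=-0.55: |R|=0.5352
R=−1: 1+2/3x = −1+1/3x ⇒ -1/3x=2 ⇒ x=2/(-1/3)=-6.0000
Confirm numerically:
  x=-4.214: |R|=0.75243 <1
  x=-3.818: |R|=0.67996 <1
  x=-2.501: |R|=0.36393 <1
  x=-6.480: |R|=1.05063 >1
  x=-6.073: |R|=1.00805 >1
Interval (-6.0000, 0).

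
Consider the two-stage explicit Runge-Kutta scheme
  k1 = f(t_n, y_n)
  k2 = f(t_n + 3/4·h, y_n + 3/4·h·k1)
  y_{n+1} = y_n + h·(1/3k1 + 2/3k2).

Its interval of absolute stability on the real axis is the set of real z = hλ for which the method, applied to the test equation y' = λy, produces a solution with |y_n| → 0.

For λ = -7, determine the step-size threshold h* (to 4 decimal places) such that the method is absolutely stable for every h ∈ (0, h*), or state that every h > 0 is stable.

With y'=λy (z=hλ):
  k1=λy_n ⇒ h·k1=z·y_n;  k2=λ(1+3/4z)y_n ⇒ h·k2=z(1+3/4z)y_n
  y_{n+1}/y_n = 1 + 1/3z + 2/3z(1+3/4z) = 1 + z + 1/2z²
  ⇒ R(z) = 1 + z + 1/2z².

Solve |R(x)|<1 on ℝ⁻.
x=-0.87: |R|=0.5085
R=1: x+1/2x²=0 ⇒ x=−2=-2.0000; min R=1−1/(4·1/2)=0.5000>−1
Confirm numerically:
  x=-1.816: |R|=0.83293 <1
  x=-1.373: |R|=0.56956 <1
  x=-0.879: |R|=0.50732 <1
  x=-0.828: |R|=0.51479 <1
  x=-2.354: |R|=1.41666 >1
  x=-2.065: |R|=1.06711 >1
  x=-2.025: |R|=1.02531 >1
Interval (-2.0000, 0).

(-2.0000,0); λ=-7 ⇒ h* = (2)/7 = 0.2857.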